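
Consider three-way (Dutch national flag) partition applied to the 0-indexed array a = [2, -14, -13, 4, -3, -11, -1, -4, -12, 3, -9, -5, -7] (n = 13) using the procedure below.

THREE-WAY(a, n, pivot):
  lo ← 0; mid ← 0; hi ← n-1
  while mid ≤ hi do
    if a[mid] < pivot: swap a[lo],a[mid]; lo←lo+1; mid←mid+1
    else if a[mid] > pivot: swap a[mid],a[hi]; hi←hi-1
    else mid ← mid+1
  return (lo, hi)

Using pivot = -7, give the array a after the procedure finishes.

[-14, -13, -9, -12, -11, -7, -4, -1, 3, -3, -5, 4, 2]

pivot = -7; lo=0, mid=0, hi=12
a[mid]=2>-7: swap a[0],a[12]; hi=11 → [-7, -14, -13, 4, -3, -11, -1, -4, -12, 3, -9, -5, 2]
a[mid]=-7=-7: mid=1
a[mid]=-14<-7: swap a[0],a[1]; lo=1,mid=2 → [-14, -7, -13, 4, -3, -11, -1, -4, -12, 3, -9, -5, 2]
a[mid]=-13<-7: swap a[1],a[2]; lo=2,mid=3 → [-14, -13, -7, 4, -3, -11, -1, -4, -12, 3, -9, -5, 2]
a[mid]=4>-7: swap a[3],a[11]; hi=10 → [-14, -13, -7, -5, -3, -11, -1, -4, -12, 3, -9, 4, 2]
a[mid]=-5>-7: swap a[3],a[10]; hi=9 → [-14, -13, -7, -9, -3, -11, -1, -4, -12, 3, -5, 4, 2]
a[mid]=-9<-7: swap a[2],a[3]; lo=3,mid=4 → [-14, -13, -9, -7, -3, -11, -1, -4, -12, 3, -5, 4, 2]
a[mid]=-3>-7: swap a[4],a[9]; hi=8 → [-14, -13, -9, -7, 3, -11, -1, -4, -12, -3, -5, 4, 2]
a[mid]=3>-7: swap a[4],a[8]; hi=7 → [-14, -13, -9, -7, -12, -11, -1, -4, 3, -3, -5, 4, 2]
a[mid]=-12<-7: swap a[3],a[4]; lo=4,mid=5 → [-14, -13, -9, -12, -7, -11, -1, -4, 3, -3, -5, 4, 2]
a[mid]=-11<-7: swap a[4],a[5]; lo=5,mid=6 → [-14, -13, -9, -12, -11, -7, -1, -4, 3, -3, -5, 4, 2]
a[mid]=-1>-7: swap a[6],a[7]; hi=6 → [-14, -13, -9, -12, -11, -7, -4, -1, 3, -3, -5, 4, 2]
a[mid]=-4>-7: swap a[6],a[6]; hi=5 → [-14, -13, -9, -12, -11, -7, -4, -1, 3, -3, -5, 4, 2]
end: lo=5, hi=5; a = [-14, -13, -9, -12, -11, -7, -4, -1, 3, -3, -5, 4, 2]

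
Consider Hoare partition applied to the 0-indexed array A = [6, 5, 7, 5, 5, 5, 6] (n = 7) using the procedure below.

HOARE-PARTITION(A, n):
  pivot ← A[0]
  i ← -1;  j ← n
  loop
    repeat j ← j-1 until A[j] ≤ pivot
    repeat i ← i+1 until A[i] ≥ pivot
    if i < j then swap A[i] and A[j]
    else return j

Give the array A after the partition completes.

pivot=6
j stops at 6 (6), i stops at 0 (6); swap ⇒ [6, 5, 7, 5, 5, 5, 6]
j stops at 5 (5), i stops at 2 (7); swap ⇒ [6, 5, 5, 5, 5, 7, 6]
j stops at 4, i stops at 5; i≥j ⇒ return 4. A=[6, 5, 5, 5, 5, 7, 6]

[6, 5, 5, 5, 5, 7, 6]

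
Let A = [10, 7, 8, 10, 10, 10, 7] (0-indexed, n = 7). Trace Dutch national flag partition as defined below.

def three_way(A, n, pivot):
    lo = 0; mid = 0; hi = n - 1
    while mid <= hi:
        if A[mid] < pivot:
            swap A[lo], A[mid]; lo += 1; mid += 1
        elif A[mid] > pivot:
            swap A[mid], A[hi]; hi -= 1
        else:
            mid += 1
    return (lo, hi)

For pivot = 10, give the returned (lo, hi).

lo=0 mid=0 hi=6
10=10: mid=1
7<10: swap(0,1), lo=1 mid=2 ⇒ [7, 10, 8, 10, 10, 10, 7]
8<10: swap(1,2), lo=2 mid=3 ⇒ [7, 8, 10, 10, 10, 10, 7]
10=10: mid=4
10=10: mid=5
10=10: mid=6
7<10: swap(2,6), lo=3 mid=7 ⇒ [7, 8, 7, 10, 10, 10, 10]
done. lo=3 hi=6; A=[7, 8, 7, 10, 10, 10, 10]

(3, 6)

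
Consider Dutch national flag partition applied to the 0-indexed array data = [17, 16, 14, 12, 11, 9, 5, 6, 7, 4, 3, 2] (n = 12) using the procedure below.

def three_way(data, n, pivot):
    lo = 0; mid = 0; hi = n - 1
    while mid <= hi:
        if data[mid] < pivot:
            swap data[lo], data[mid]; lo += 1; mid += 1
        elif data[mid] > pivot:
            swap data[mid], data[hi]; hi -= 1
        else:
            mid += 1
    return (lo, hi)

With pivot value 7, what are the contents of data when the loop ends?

pivot = 7; lo=0, mid=0, hi=11
data[mid]=17>7: swap data[0],data[11]; hi=10 → [2, 16, 14, 12, 11, 9, 5, 6, 7, 4, 3, 17]
data[mid]=2<7: swap data[0],data[0]; lo=1,mid=1 → [2, 16, 14, 12, 11, 9, 5, 6, 7, 4, 3, 17]
data[mid]=16>7: swap data[1],data[10]; hi=9 → [2, 3, 14, 12, 11, 9, 5, 6, 7, 4, 16, 17]
data[mid]=3<7: swap data[1],data[1]; lo=2,mid=2 → [2, 3, 14, 12, 11, 9, 5, 6, 7, 4, 16, 17]
data[mid]=14>7: swap data[2],data[9]; hi=8 → [2, 3, 4, 12, 11, 9, 5, 6, 7, 14, 16, 17]
data[mid]=4<7: swap data[2],data[2]; lo=3,mid=3 → [2, 3, 4, 12, 11, 9, 5, 6, 7, 14, 16, 17]
data[mid]=12>7: swap data[3],data[8]; hi=7 → [2, 3, 4, 7, 11, 9, 5, 6, 12, 14, 16, 17]
data[mid]=7=7: mid=4
data[mid]=11>7: swap data[4],data[7]; hi=6 → [2, 3, 4, 7, 6, 9, 5, 11, 12, 14, 16, 17]
data[mid]=6<7: swap data[3],data[4]; lo=4,mid=5 → [2, 3, 4, 6, 7, 9, 5, 11, 12, 14, 16, 17]
data[mid]=9>7: swap data[5],data[6]; hi=5 → [2, 3, 4, 6, 7, 5, 9, 11, 12, 14, 16, 17]
data[mid]=5<7: swap data[4],data[5]; lo=5,mid=6 → [2, 3, 4, 6, 5, 7, 9, 11, 12, 14, 16, 17]
end: lo=5, hi=5; data = [2, 3, 4, 6, 5, 7, 9, 11, 12, 14, 16, 17]

[2, 3, 4, 6, 5, 7, 9, 11, 12, 14, 16, 17]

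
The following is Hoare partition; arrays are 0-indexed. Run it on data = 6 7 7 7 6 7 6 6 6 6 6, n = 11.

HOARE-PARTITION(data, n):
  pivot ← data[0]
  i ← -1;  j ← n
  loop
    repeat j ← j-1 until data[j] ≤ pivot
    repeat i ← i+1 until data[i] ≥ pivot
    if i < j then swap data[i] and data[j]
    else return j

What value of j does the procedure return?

pivot = data[0] = 6; i = -1, j = 11
j→10 (data[10]=6≤6), i→0 (data[0]=6≥6); i<j, swap → 6 7 7 7 6 7 6 6 6 6 6
j→9 (data[9]=6≤6), i→1 (data[1]=7≥6); i<j, swap → 6 6 7 7 6 7 6 6 6 7 6
j→8 (data[8]=6≤6), i→2 (data[2]=7≥6); i<j, swap → 6 6 6 7 6 7 6 6 7 7 6
j→7 (data[7]=6≤6), i→3 (data[3]=7≥6); i<j, swap → 6 6 6 6 6 7 6 7 7 7 6
j→6 (data[6]=6≤6), i→4 (data[4]=6≥6); i<j, swap → 6 6 6 6 6 7 6 7 7 7 6
j→4, i→5; i≥j, return j=4. data = 6 6 6 6 6 7 6 7 7 7 6

4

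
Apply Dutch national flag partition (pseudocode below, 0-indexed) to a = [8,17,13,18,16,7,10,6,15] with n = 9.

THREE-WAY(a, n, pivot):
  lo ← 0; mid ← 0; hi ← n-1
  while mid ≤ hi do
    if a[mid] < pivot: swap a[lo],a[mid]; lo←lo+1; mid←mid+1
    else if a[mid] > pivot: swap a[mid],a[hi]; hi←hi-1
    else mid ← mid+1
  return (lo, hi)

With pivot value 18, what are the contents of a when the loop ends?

[8,17,13,16,7,10,6,15,18]

lo=0 mid=0 hi=8
8<18: swap(0,0), lo=1 mid=1 ⇒ [8,17,13,18,16,7,10,6,15]
17<18: swap(1,1), lo=2 mid=2 ⇒ [8,17,13,18,16,7,10,6,15]
13<18: swap(2,2), lo=3 mid=3 ⇒ [8,17,13,18,16,7,10,6,15]
18=18: mid=4
16<18: swap(3,4), lo=4 mid=5 ⇒ [8,17,13,16,18,7,10,6,15]
7<18: swap(4,5), lo=5 mid=6 ⇒ [8,17,13,16,7,18,10,6,15]
10<18: swap(5,6), lo=6 mid=7 ⇒ [8,17,13,16,7,10,18,6,15]
6<18: swap(6,7), lo=7 mid=8 ⇒ [8,17,13,16,7,10,6,18,15]
15<18: swap(7,8), lo=8 mid=9 ⇒ [8,17,13,16,7,10,6,15,18]
done. lo=8 hi=8; a=[8,17,13,16,7,10,6,15,18]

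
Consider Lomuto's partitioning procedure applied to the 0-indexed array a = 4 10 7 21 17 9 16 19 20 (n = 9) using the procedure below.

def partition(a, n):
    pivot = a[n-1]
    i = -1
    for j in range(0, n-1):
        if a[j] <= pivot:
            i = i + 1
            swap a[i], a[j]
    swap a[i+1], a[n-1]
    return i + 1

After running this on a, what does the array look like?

pivot=20, i=-1
j=0: 4≤20, i=0, swap(0,0) ⇒ 4 10 7 21 17 9 16 19 20
j=1: 10≤20, i=1, swap(1,1) ⇒ 4 10 7 21 17 9 16 19 20
j=2: 7≤20, i=2, swap(2,2) ⇒ 4 10 7 21 17 9 16 19 20
j=3: 21>20, skip
j=4: 17≤20, i=3, swap(3,4) ⇒ 4 10 7 17 21 9 16 19 20
j=5: 9≤20, i=4, swap(4,5) ⇒ 4 10 7 17 9 21 16 19 20
j=6: 16≤20, i=5, swap(5,6) ⇒ 4 10 7 17 9 16 21 19 20
j=7: 19≤20, i=6, swap(6,7) ⇒ 4 10 7 17 9 16 19 21 20
swap(7,8) ⇒ 4 10 7 17 9 16 19 20 21; return 7

4 10 7 17 9 16 19 20 21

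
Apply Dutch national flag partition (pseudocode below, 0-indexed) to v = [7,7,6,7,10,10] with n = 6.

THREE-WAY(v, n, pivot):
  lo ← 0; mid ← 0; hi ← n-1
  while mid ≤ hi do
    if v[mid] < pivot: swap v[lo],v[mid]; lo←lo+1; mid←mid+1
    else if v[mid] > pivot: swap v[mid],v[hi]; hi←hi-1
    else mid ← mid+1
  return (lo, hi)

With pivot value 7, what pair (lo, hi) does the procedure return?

lo=0 mid=0 hi=5
7=7: mid=1
7=7: mid=2
6<7: swap(0,2), lo=1 mid=3 ⇒ [6,7,7,7,10,10]
7=7: mid=4
10>7: swap(4,5), hi=4 ⇒ [6,7,7,7,10,10]
10>7: swap(4,4), hi=3 ⇒ [6,7,7,7,10,10]
done. lo=1 hi=3; v=[6,7,7,7,10,10]

(1, 3)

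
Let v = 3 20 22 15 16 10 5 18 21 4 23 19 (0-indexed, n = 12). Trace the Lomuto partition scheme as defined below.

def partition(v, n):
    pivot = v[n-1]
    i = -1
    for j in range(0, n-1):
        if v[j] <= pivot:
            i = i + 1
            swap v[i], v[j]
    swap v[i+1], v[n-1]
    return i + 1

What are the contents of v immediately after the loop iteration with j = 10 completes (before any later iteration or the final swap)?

3 15 16 10 5 18 4 20 21 22 23 19

pivot = v[11] = 19; i = -1
j=0: v[0]=3 ≤ 19 → i=0, swap v[0],v[0] (no change) → 3 20 22 15 16 10 5 18 21 4 23 19
j=1: v[1]=20 > 19 → no swap
j=2: v[2]=22 > 19 → no swap
j=3: v[3]=15 ≤ 19 → i=1, swap v[1],v[3] → 3 15 22 20 16 10 5 18 21 4 23 19
j=4: v[4]=16 ≤ 19 → i=2, swap v[2],v[4] → 3 15 16 20 22 10 5 18 21 4 23 19
j=5: v[5]=10 ≤ 19 → i=3, swap v[3],v[5] → 3 15 16 10 22 20 5 18 21 4 23 19
j=6: v[6]=5 ≤ 19 → i=4, swap v[4],v[6] → 3 15 16 10 5 20 22 18 21 4 23 19
j=7: v[7]=18 ≤ 19 → i=5, swap v[5],v[7] → 3 15 16 10 5 18 22 20 21 4 23 19
j=8: v[8]=21 > 19 → no swap
j=9: v[9]=4 ≤ 19 → i=6, swap v[6],v[9] → 3 15 16 10 5 18 4 20 21 22 23 19
j=10: v[10]=23 > 19 → no swap
(after j=10) v = 3 15 16 10 5 18 4 20 21 22 23 19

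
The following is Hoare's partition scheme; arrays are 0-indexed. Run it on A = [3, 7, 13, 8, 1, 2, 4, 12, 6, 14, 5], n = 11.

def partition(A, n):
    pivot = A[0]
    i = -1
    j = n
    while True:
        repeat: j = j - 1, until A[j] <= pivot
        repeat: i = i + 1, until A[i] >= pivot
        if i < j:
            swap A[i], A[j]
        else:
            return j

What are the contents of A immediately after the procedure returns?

pivot=3
j stops at 5 (2), i stops at 0 (3); swap ⇒ [2, 7, 13, 8, 1, 3, 4, 12, 6, 14, 5]
j stops at 4 (1), i stops at 1 (7); swap ⇒ [2, 1, 13, 8, 7, 3, 4, 12, 6, 14, 5]
j stops at 1, i stops at 2; i≥j ⇒ return 1. A=[2, 1, 13, 8, 7, 3, 4, 12, 6, 14, 5]

[2, 1, 13, 8, 7, 3, 4, 12, 6, 14, 5]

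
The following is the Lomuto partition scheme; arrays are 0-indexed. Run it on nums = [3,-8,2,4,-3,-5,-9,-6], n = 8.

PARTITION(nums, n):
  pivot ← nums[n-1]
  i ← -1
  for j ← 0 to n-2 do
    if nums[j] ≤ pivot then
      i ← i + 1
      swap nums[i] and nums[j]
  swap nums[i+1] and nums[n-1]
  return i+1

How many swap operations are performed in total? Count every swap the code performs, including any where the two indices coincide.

pivot=-6, i=-1
j=0: 3>-6, skip
j=1: -8≤-6, i=0, swap(0,1) ⇒ [-8,3,2,4,-3,-5,-9,-6]
j=2: 2>-6, skip
j=3: 4>-6, skip
j=4: -3>-6, skip
j=5: -5>-6, skip
j=6: -9≤-6, i=1, swap(1,6) ⇒ [-8,-9,2,4,-3,-5,3,-6]
swap(2,7) ⇒ [-8,-9,-6,4,-3,-5,3,2]; return 2

3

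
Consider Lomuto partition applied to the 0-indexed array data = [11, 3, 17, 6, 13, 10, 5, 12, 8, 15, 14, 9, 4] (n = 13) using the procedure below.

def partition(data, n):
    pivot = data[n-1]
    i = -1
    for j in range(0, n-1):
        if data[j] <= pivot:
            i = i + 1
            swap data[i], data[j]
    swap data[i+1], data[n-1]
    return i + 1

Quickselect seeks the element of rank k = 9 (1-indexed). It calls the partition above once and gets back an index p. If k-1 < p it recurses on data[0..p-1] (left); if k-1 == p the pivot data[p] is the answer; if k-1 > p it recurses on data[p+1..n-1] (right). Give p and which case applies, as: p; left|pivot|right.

1; right

pivot = data[12] = 4; i = -1
j=0: data[0]=11 > 4 → no swap
j=1: data[1]=3 ≤ 4 → i=0, swap data[0],data[1] → [3, 11, 17, 6, 13, 10, 5, 12, 8, 15, 14, 9, 4]
j=2: data[2]=17 > 4 → no swap
j=3: data[3]=6 > 4 → no swap
j=4: data[4]=13 > 4 → no swap
j=5: data[5]=10 > 4 → no swap
j=6: data[6]=5 > 4 → no swap
j=7: data[7]=12 > 4 → no swap
j=8: data[8]=8 > 4 → no swap
j=9: data[9]=15 > 4 → no swap
j=10: data[10]=14 > 4 → no swap
j=11: data[11]=9 > 4 → no swap
final swap data[1],data[12] → [3, 4, 17, 6, 13, 10, 5, 12, 8, 15, 14, 9, 11]; return 1
p = 1; k-1 = 8 > 1 ⇒ right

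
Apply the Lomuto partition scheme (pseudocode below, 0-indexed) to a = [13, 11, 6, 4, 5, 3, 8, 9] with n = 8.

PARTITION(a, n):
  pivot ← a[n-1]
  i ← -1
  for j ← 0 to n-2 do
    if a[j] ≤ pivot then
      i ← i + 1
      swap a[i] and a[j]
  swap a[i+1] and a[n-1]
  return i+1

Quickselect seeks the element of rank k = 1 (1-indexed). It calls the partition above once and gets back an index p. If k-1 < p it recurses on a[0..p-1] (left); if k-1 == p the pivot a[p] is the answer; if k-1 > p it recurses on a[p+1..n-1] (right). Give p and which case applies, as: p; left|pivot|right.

5; left

pivot = a[7] = 9; i = -1
j=0: a[0]=13 > 9 → no swap
j=1: a[1]=11 > 9 → no swap
j=2: a[2]=6 ≤ 9 → i=0, swap a[0],a[2] → [6, 11, 13, 4, 5, 3, 8, 9]
j=3: a[3]=4 ≤ 9 → i=1, swap a[1],a[3] → [6, 4, 13, 11, 5, 3, 8, 9]
j=4: a[4]=5 ≤ 9 → i=2, swap a[2],a[4] → [6, 4, 5, 11, 13, 3, 8, 9]
j=5: a[5]=3 ≤ 9 → i=3, swap a[3],a[5] → [6, 4, 5, 3, 13, 11, 8, 9]
j=6: a[6]=8 ≤ 9 → i=4, swap a[4],a[6] → [6, 4, 5, 3, 8, 11, 13, 9]
final swap a[5],a[7] → [6, 4, 5, 3, 8, 9, 13, 11]; return 5
p = 5; k-1 = 0 < 5 ⇒ left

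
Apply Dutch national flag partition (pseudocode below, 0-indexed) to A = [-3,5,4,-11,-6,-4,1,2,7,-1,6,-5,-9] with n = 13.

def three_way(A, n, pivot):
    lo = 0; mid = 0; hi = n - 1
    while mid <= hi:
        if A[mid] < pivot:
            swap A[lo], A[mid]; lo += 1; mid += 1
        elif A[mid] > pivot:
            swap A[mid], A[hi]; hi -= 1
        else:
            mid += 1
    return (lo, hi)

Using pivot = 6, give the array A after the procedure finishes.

lo=0 mid=0 hi=12
-3<6: swap(0,0), lo=1 mid=1 ⇒ [-3,5,4,-11,-6,-4,1,2,7,-1,6,-5,-9]
5<6: swap(1,1), lo=2 mid=2 ⇒ [-3,5,4,-11,-6,-4,1,2,7,-1,6,-5,-9]
4<6: swap(2,2), lo=3 mid=3 ⇒ [-3,5,4,-11,-6,-4,1,2,7,-1,6,-5,-9]
-11<6: swap(3,3), lo=4 mid=4 ⇒ [-3,5,4,-11,-6,-4,1,2,7,-1,6,-5,-9]
-6<6: swap(4,4), lo=5 mid=5 ⇒ [-3,5,4,-11,-6,-4,1,2,7,-1,6,-5,-9]
-4<6: swap(5,5), lo=6 mid=6 ⇒ [-3,5,4,-11,-6,-4,1,2,7,-1,6,-5,-9]
1<6: swap(6,6), lo=7 mid=7 ⇒ [-3,5,4,-11,-6,-4,1,2,7,-1,6,-5,-9]
2<6: swap(7,7), lo=8 mid=8 ⇒ [-3,5,4,-11,-6,-4,1,2,7,-1,6,-5,-9]
7>6: swap(8,12), hi=11 ⇒ [-3,5,4,-11,-6,-4,1,2,-9,-1,6,-5,7]
-9<6: swap(8,8), lo=9 mid=9 ⇒ [-3,5,4,-11,-6,-4,1,2,-9,-1,6,-5,7]
-1<6: swap(9,9), lo=10 mid=10 ⇒ [-3,5,4,-11,-6,-4,1,2,-9,-1,6,-5,7]
6=6: mid=11
-5<6: swap(10,11), lo=11 mid=12 ⇒ [-3,5,4,-11,-6,-4,1,2,-9,-1,-5,6,7]
done. lo=11 hi=11; A=[-3,5,4,-11,-6,-4,1,2,-9,-1,-5,6,7]

[-3,5,4,-11,-6,-4,1,2,-9,-1,-5,6,7]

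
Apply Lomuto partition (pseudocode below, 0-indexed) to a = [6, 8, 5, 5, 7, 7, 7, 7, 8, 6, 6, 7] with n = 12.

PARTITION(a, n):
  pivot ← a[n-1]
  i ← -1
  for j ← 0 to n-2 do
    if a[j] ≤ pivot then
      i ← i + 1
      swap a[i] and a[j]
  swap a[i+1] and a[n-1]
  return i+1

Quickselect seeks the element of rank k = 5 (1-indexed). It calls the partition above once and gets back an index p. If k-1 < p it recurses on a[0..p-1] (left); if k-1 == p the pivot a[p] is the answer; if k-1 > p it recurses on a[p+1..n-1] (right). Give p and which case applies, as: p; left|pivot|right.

9; left

pivot = a[11] = 7; i = -1
j=0: a[0]=6 ≤ 7 → i=0, swap a[0],a[0] (no change) → [6, 8, 5, 5, 7, 7, 7, 7, 8, 6, 6, 7]
j=1: a[1]=8 > 7 → no swap
j=2: a[2]=5 ≤ 7 → i=1, swap a[1],a[2] → [6, 5, 8, 5, 7, 7, 7, 7, 8, 6, 6, 7]
j=3: a[3]=5 ≤ 7 → i=2, swap a[2],a[3] → [6, 5, 5, 8, 7, 7, 7, 7, 8, 6, 6, 7]
j=4: a[4]=7 ≤ 7 → i=3, swap a[3],a[4] → [6, 5, 5, 7, 8, 7, 7, 7, 8, 6, 6, 7]
j=5: a[5]=7 ≤ 7 → i=4, swap a[4],a[5] → [6, 5, 5, 7, 7, 8, 7, 7, 8, 6, 6, 7]
j=6: a[6]=7 ≤ 7 → i=5, swap a[5],a[6] → [6, 5, 5, 7, 7, 7, 8, 7, 8, 6, 6, 7]
j=7: a[7]=7 ≤ 7 → i=6, swap a[6],a[7] → [6, 5, 5, 7, 7, 7, 7, 8, 8, 6, 6, 7]
j=8: a[8]=8 > 7 → no swap
j=9: a[9]=6 ≤ 7 → i=7, swap a[7],a[9] → [6, 5, 5, 7, 7, 7, 7, 6, 8, 8, 6, 7]
j=10: a[10]=6 ≤ 7 → i=8, swap a[8],a[10] → [6, 5, 5, 7, 7, 7, 7, 6, 6, 8, 8, 7]
final swap a[9],a[11] → [6, 5, 5, 7, 7, 7, 7, 6, 6, 7, 8, 8]; return 9
p = 9; k-1 = 4 < 9 ⇒ left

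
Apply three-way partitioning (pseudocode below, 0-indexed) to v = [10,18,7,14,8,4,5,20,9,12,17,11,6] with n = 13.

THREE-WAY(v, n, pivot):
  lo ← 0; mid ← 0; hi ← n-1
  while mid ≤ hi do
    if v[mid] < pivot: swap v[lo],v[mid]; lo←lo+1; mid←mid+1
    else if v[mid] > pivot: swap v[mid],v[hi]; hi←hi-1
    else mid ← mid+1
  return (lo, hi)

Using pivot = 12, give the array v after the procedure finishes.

[10,6,7,11,8,4,5,9,12,17,20,14,18]

lo=0 mid=0 hi=12
10<12: swap(0,0), lo=1 mid=1 ⇒ [10,18,7,14,8,4,5,20,9,12,17,11,6]
18>12: swap(1,12), hi=11 ⇒ [10,6,7,14,8,4,5,20,9,12,17,11,18]
6<12: swap(1,1), lo=2 mid=2 ⇒ [10,6,7,14,8,4,5,20,9,12,17,11,18]
7<12: swap(2,2), lo=3 mid=3 ⇒ [10,6,7,14,8,4,5,20,9,12,17,11,18]
14>12: swap(3,11), hi=10 ⇒ [10,6,7,11,8,4,5,20,9,12,17,14,18]
11<12: swap(3,3), lo=4 mid=4 ⇒ [10,6,7,11,8,4,5,20,9,12,17,14,18]
8<12: swap(4,4), lo=5 mid=5 ⇒ [10,6,7,11,8,4,5,20,9,12,17,14,18]
4<12: swap(5,5), lo=6 mid=6 ⇒ [10,6,7,11,8,4,5,20,9,12,17,14,18]
5<12: swap(6,6), lo=7 mid=7 ⇒ [10,6,7,11,8,4,5,20,9,12,17,14,18]
20>12: swap(7,10), hi=9 ⇒ [10,6,7,11,8,4,5,17,9,12,20,14,18]
17>12: swap(7,9), hi=8 ⇒ [10,6,7,11,8,4,5,12,9,17,20,14,18]
12=12: mid=8
9<12: swap(7,8), lo=8 mid=9 ⇒ [10,6,7,11,8,4,5,9,12,17,20,14,18]
done. lo=8 hi=8; v=[10,6,7,11,8,4,5,9,12,17,20,14,18]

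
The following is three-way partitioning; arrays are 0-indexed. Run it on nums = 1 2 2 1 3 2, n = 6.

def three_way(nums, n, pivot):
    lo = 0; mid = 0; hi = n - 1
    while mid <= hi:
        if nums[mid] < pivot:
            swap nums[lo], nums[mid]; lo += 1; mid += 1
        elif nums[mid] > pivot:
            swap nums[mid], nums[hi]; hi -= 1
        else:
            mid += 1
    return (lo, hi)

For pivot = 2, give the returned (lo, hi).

(2, 4)

pivot = 2; lo=0, mid=0, hi=5
nums[mid]=1<2: swap nums[0],nums[0]; lo=1,mid=1 → 1 2 2 1 3 2
nums[mid]=2=2: mid=2
nums[mid]=2=2: mid=3
nums[mid]=1<2: swap nums[1],nums[3]; lo=2,mid=4 → 1 1 2 2 3 2
nums[mid]=3>2: swap nums[4],nums[5]; hi=4 → 1 1 2 2 2 3
nums[mid]=2=2: mid=5
end: lo=2, hi=4; nums = 1 1 2 2 2 3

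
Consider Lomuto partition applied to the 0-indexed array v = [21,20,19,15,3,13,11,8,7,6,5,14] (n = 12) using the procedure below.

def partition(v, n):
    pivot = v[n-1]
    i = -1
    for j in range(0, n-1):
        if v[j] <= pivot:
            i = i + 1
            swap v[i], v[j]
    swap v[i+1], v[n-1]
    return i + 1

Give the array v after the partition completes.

pivot = v[11] = 14; i = -1
j=0: v[0]=21 > 14 → no swap
j=1: v[1]=20 > 14 → no swap
j=2: v[2]=19 > 14 → no swap
j=3: v[3]=15 > 14 → no swap
j=4: v[4]=3 ≤ 14 → i=0, swap v[0],v[4] → [3,20,19,15,21,13,11,8,7,6,5,14]
j=5: v[5]=13 ≤ 14 → i=1, swap v[1],v[5] → [3,13,19,15,21,20,11,8,7,6,5,14]
j=6: v[6]=11 ≤ 14 → i=2, swap v[2],v[6] → [3,13,11,15,21,20,19,8,7,6,5,14]
j=7: v[7]=8 ≤ 14 → i=3, swap v[3],v[7] → [3,13,11,8,21,20,19,15,7,6,5,14]
j=8: v[8]=7 ≤ 14 → i=4, swap v[4],v[8] → [3,13,11,8,7,20,19,15,21,6,5,14]
j=9: v[9]=6 ≤ 14 → i=5, swap v[5],v[9] → [3,13,11,8,7,6,19,15,21,20,5,14]
j=10: v[10]=5 ≤ 14 → i=6, swap v[6],v[10] → [3,13,11,8,7,6,5,15,21,20,19,14]
final swap v[7],v[11] → [3,13,11,8,7,6,5,14,21,20,19,15]; return 7

[3,13,11,8,7,6,5,14,21,20,19,15]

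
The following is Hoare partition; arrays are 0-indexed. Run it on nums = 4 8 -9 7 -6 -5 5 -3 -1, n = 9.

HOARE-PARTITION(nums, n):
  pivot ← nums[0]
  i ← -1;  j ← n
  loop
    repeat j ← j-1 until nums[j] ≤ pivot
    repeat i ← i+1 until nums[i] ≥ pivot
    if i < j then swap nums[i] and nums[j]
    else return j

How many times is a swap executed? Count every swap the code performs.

pivot = nums[0] = 4; i = -1, j = 9
j→8 (nums[8]=-1≤4), i→0 (nums[0]=4≥4); i<j, swap → -1 8 -9 7 -6 -5 5 -3 4
j→7 (nums[7]=-3≤4), i→1 (nums[1]=8≥4); i<j, swap → -1 -3 -9 7 -6 -5 5 8 4
j→5 (nums[5]=-5≤4), i→3 (nums[3]=7≥4); i<j, swap → -1 -3 -9 -5 -6 7 5 8 4
j→4, i→5; i≥j, return j=4. nums = -1 -3 -9 -5 -6 7 5 8 4

3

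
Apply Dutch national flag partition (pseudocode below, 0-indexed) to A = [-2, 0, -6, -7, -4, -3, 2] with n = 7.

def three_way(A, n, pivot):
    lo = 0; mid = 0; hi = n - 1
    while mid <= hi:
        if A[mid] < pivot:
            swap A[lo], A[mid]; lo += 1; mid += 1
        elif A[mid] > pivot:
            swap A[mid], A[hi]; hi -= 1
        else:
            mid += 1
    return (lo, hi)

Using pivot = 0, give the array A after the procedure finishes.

[-2, -6, -7, -4, -3, 0, 2]

pivot = 0; lo=0, mid=0, hi=6
A[mid]=-2<0: swap A[0],A[0]; lo=1,mid=1 → [-2, 0, -6, -7, -4, -3, 2]
A[mid]=0=0: mid=2
A[mid]=-6<0: swap A[1],A[2]; lo=2,mid=3 → [-2, -6, 0, -7, -4, -3, 2]
A[mid]=-7<0: swap A[2],A[3]; lo=3,mid=4 → [-2, -6, -7, 0, -4, -3, 2]
A[mid]=-4<0: swap A[3],A[4]; lo=4,mid=5 → [-2, -6, -7, -4, 0, -3, 2]
A[mid]=-3<0: swap A[4],A[5]; lo=5,mid=6 → [-2, -6, -7, -4, -3, 0, 2]
A[mid]=2>0: swap A[6],A[6]; hi=5 → [-2, -6, -7, -4, -3, 0, 2]
end: lo=5, hi=5; A = [-2, -6, -7, -4, -3, 0, 2]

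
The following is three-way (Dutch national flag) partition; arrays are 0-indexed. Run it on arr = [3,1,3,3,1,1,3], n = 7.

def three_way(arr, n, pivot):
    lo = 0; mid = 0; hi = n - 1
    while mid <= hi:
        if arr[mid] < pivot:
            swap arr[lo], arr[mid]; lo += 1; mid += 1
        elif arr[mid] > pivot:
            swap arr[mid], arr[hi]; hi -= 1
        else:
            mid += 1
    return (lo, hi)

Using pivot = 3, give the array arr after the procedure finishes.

[1,1,1,3,3,3,3]

pivot = 3; lo=0, mid=0, hi=6
arr[mid]=3=3: mid=1
arr[mid]=1<3: swap arr[0],arr[1]; lo=1,mid=2 → [1,3,3,3,1,1,3]
arr[mid]=3=3: mid=3
arr[mid]=3=3: mid=4
arr[mid]=1<3: swap arr[1],arr[4]; lo=2,mid=5 → [1,1,3,3,3,1,3]
arr[mid]=1<3: swap arr[2],arr[5]; lo=3,mid=6 → [1,1,1,3,3,3,3]
arr[mid]=3=3: mid=7
end: lo=3, hi=6; arr = [1,1,1,3,3,3,3]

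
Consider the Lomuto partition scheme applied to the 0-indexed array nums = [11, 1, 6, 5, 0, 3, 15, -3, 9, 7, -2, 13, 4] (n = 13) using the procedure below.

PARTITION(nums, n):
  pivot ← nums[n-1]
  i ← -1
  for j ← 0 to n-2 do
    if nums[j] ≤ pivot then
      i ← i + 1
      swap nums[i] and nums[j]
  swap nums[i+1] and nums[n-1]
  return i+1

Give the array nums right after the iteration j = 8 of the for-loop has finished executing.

pivot = nums[12] = 4; i = -1
j=0: nums[0]=11 > 4 → no swap
j=1: nums[1]=1 ≤ 4 → i=0, swap nums[0],nums[1] → [1, 11, 6, 5, 0, 3, 15, -3, 9, 7, -2, 13, 4]
j=2: nums[2]=6 > 4 → no swap
j=3: nums[3]=5 > 4 → no swap
j=4: nums[4]=0 ≤ 4 → i=1, swap nums[1],nums[4] → [1, 0, 6, 5, 11, 3, 15, -3, 9, 7, -2, 13, 4]
j=5: nums[5]=3 ≤ 4 → i=2, swap nums[2],nums[5] → [1, 0, 3, 5, 11, 6, 15, -3, 9, 7, -2, 13, 4]
j=6: nums[6]=15 > 4 → no swap
j=7: nums[7]=-3 ≤ 4 → i=3, swap nums[3],nums[7] → [1, 0, 3, -3, 11, 6, 15, 5, 9, 7, -2, 13, 4]
j=8: nums[8]=9 > 4 → no swap
(after j=8) nums = [1, 0, 3, -3, 11, 6, 15, 5, 9, 7, -2, 13, 4]

[1, 0, 3, -3, 11, 6, 15, 5, 9, 7, -2, 13, 4]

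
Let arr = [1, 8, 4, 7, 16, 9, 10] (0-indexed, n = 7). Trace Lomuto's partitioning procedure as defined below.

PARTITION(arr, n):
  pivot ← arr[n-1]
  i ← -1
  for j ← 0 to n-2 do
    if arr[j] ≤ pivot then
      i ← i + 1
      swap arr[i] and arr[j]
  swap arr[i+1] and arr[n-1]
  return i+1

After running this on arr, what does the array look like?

[1, 8, 4, 7, 9, 10, 16]

pivot=10, i=-1
j=0: 1≤10, i=0, swap(0,0) ⇒ [1, 8, 4, 7, 16, 9, 10]
j=1: 8≤10, i=1, swap(1,1) ⇒ [1, 8, 4, 7, 16, 9, 10]
j=2: 4≤10, i=2, swap(2,2) ⇒ [1, 8, 4, 7, 16, 9, 10]
j=3: 7≤10, i=3, swap(3,3) ⇒ [1, 8, 4, 7, 16, 9, 10]
j=4: 16>10, skip
j=5: 9≤10, i=4, swap(4,5) ⇒ [1, 8, 4, 7, 9, 16, 10]
swap(5,6) ⇒ [1, 8, 4, 7, 9, 10, 16]; return 5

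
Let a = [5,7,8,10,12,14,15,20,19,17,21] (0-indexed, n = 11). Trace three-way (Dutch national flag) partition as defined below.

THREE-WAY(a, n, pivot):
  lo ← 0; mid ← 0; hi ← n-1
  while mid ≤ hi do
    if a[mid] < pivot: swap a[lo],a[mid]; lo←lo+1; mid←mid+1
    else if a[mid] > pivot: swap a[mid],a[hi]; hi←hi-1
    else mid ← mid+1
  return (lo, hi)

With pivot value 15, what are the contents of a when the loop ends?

lo=0 mid=0 hi=10
5<15: swap(0,0), lo=1 mid=1 ⇒ [5,7,8,10,12,14,15,20,19,17,21]
7<15: swap(1,1), lo=2 mid=2 ⇒ [5,7,8,10,12,14,15,20,19,17,21]
8<15: swap(2,2), lo=3 mid=3 ⇒ [5,7,8,10,12,14,15,20,19,17,21]
10<15: swap(3,3), lo=4 mid=4 ⇒ [5,7,8,10,12,14,15,20,19,17,21]
12<15: swap(4,4), lo=5 mid=5 ⇒ [5,7,8,10,12,14,15,20,19,17,21]
14<15: swap(5,5), lo=6 mid=6 ⇒ [5,7,8,10,12,14,15,20,19,17,21]
15=15: mid=7
20>15: swap(7,10), hi=9 ⇒ [5,7,8,10,12,14,15,21,19,17,20]
21>15: swap(7,9), hi=8 ⇒ [5,7,8,10,12,14,15,17,19,21,20]
17>15: swap(7,8), hi=7 ⇒ [5,7,8,10,12,14,15,19,17,21,20]
19>15: swap(7,7), hi=6 ⇒ [5,7,8,10,12,14,15,19,17,21,20]
done. lo=6 hi=6; a=[5,7,8,10,12,14,15,19,17,21,20]

[5,7,8,10,12,14,15,19,17,21,20]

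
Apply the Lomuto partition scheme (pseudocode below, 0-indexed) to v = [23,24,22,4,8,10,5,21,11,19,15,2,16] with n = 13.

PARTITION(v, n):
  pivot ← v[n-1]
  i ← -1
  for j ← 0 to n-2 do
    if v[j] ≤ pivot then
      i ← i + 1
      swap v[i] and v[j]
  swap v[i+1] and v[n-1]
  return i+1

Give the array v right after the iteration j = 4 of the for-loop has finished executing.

pivot=16, i=-1
j=0: 23>16, skip
j=1: 24>16, skip
j=2: 22>16, skip
j=3: 4≤16, i=0, swap(0,3) ⇒ [4,24,22,23,8,10,5,21,11,19,15,2,16]
j=4: 8≤16, i=1, swap(1,4) ⇒ [4,8,22,23,24,10,5,21,11,19,15,2,16]
(after j=4) v = [4,8,22,23,24,10,5,21,11,19,15,2,16]

[4,8,22,23,24,10,5,21,11,19,15,2,16]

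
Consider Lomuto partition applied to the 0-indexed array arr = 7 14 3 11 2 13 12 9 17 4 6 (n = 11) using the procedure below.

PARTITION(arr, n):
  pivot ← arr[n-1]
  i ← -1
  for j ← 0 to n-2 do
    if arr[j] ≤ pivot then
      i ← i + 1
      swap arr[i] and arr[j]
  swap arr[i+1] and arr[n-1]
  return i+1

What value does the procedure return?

3

pivot=6, i=-1
j=0: 7>6, skip
j=1: 14>6, skip
j=2: 3≤6, i=0, swap(0,2) ⇒ 3 14 7 11 2 13 12 9 17 4 6
j=3: 11>6, skip
j=4: 2≤6, i=1, swap(1,4) ⇒ 3 2 7 11 14 13 12 9 17 4 6
j=5: 13>6, skip
j=6: 12>6, skip
j=7: 9>6, skip
j=8: 17>6, skip
j=9: 4≤6, i=2, swap(2,9) ⇒ 3 2 4 11 14 13 12 9 17 7 6
swap(3,10) ⇒ 3 2 4 6 14 13 12 9 17 7 11; return 3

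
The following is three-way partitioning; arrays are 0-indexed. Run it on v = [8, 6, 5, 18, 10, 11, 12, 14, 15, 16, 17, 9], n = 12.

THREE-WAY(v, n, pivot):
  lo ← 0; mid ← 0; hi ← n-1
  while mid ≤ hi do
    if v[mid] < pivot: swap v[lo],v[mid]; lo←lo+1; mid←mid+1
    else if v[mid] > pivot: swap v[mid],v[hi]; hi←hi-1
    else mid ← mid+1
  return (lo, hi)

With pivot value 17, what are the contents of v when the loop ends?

[8, 6, 5, 9, 10, 11, 12, 14, 15, 16, 17, 18]

pivot = 17; lo=0, mid=0, hi=11
v[mid]=8<17: swap v[0],v[0]; lo=1,mid=1 → [8, 6, 5, 18, 10, 11, 12, 14, 15, 16, 17, 9]
v[mid]=6<17: swap v[1],v[1]; lo=2,mid=2 → [8, 6, 5, 18, 10, 11, 12, 14, 15, 16, 17, 9]
v[mid]=5<17: swap v[2],v[2]; lo=3,mid=3 → [8, 6, 5, 18, 10, 11, 12, 14, 15, 16, 17, 9]
v[mid]=18>17: swap v[3],v[11]; hi=10 → [8, 6, 5, 9, 10, 11, 12, 14, 15, 16, 17, 18]
v[mid]=9<17: swap v[3],v[3]; lo=4,mid=4 → [8, 6, 5, 9, 10, 11, 12, 14, 15, 16, 17, 18]
v[mid]=10<17: swap v[4],v[4]; lo=5,mid=5 → [8, 6, 5, 9, 10, 11, 12, 14, 15, 16, 17, 18]
v[mid]=11<17: swap v[5],v[5]; lo=6,mid=6 → [8, 6, 5, 9, 10, 11, 12, 14, 15, 16, 17, 18]
v[mid]=12<17: swap v[6],v[6]; lo=7,mid=7 → [8, 6, 5, 9, 10, 11, 12, 14, 15, 16, 17, 18]
v[mid]=14<17: swap v[7],v[7]; lo=8,mid=8 → [8, 6, 5, 9, 10, 11, 12, 14, 15, 16, 17, 18]
v[mid]=15<17: swap v[8],v[8]; lo=9,mid=9 → [8, 6, 5, 9, 10, 11, 12, 14, 15, 16, 17, 18]
v[mid]=16<17: swap v[9],v[9]; lo=10,mid=10 → [8, 6, 5, 9, 10, 11, 12, 14, 15, 16, 17, 18]
v[mid]=17=17: mid=11
end: lo=10, hi=10; v = [8, 6, 5, 9, 10, 11, 12, 14, 15, 16, 17, 18]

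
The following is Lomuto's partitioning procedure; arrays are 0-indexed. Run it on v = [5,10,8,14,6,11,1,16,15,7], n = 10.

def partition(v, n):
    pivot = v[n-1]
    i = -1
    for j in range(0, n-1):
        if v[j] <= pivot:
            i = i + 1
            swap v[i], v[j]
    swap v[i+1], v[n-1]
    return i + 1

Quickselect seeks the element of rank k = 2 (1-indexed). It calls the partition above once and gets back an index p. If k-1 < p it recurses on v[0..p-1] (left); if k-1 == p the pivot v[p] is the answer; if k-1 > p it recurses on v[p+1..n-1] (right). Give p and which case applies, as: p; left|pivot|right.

pivot = v[9] = 7; i = -1
j=0: v[0]=5 ≤ 7 → i=0, swap v[0],v[0] (no change) → [5,10,8,14,6,11,1,16,15,7]
j=1: v[1]=10 > 7 → no swap
j=2: v[2]=8 > 7 → no swap
j=3: v[3]=14 > 7 → no swap
j=4: v[4]=6 ≤ 7 → i=1, swap v[1],v[4] → [5,6,8,14,10,11,1,16,15,7]
j=5: v[5]=11 > 7 → no swap
j=6: v[6]=1 ≤ 7 → i=2, swap v[2],v[6] → [5,6,1,14,10,11,8,16,15,7]
j=7: v[7]=16 > 7 → no swap
j=8: v[8]=15 > 7 → no swap
final swap v[3],v[9] → [5,6,1,7,10,11,8,16,15,14]; return 3
p = 3; k-1 = 1 < 3 ⇒ left

3; left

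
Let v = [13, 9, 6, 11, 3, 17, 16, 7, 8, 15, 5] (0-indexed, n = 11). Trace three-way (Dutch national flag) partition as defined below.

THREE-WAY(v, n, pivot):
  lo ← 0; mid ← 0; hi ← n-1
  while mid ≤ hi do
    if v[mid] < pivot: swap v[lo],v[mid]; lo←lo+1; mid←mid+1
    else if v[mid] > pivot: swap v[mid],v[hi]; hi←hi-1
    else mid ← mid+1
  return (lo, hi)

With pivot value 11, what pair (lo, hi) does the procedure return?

lo=0 mid=0 hi=10
13>11: swap(0,10), hi=9 ⇒ [5, 9, 6, 11, 3, 17, 16, 7, 8, 15, 13]
5<11: swap(0,0), lo=1 mid=1 ⇒ [5, 9, 6, 11, 3, 17, 16, 7, 8, 15, 13]
9<11: swap(1,1), lo=2 mid=2 ⇒ [5, 9, 6, 11, 3, 17, 16, 7, 8, 15, 13]
6<11: swap(2,2), lo=3 mid=3 ⇒ [5, 9, 6, 11, 3, 17, 16, 7, 8, 15, 13]
11=11: mid=4
3<11: swap(3,4), lo=4 mid=5 ⇒ [5, 9, 6, 3, 11, 17, 16, 7, 8, 15, 13]
17>11: swap(5,9), hi=8 ⇒ [5, 9, 6, 3, 11, 15, 16, 7, 8, 17, 13]
15>11: swap(5,8), hi=7 ⇒ [5, 9, 6, 3, 11, 8, 16, 7, 15, 17, 13]
8<11: swap(4,5), lo=5 mid=6 ⇒ [5, 9, 6, 3, 8, 11, 16, 7, 15, 17, 13]
16>11: swap(6,7), hi=6 ⇒ [5, 9, 6, 3, 8, 11, 7, 16, 15, 17, 13]
7<11: swap(5,6), lo=6 mid=7 ⇒ [5, 9, 6, 3, 8, 7, 11, 16, 15, 17, 13]
done. lo=6 hi=6; v=[5, 9, 6, 3, 8, 7, 11, 16, 15, 17, 13]

(6, 6)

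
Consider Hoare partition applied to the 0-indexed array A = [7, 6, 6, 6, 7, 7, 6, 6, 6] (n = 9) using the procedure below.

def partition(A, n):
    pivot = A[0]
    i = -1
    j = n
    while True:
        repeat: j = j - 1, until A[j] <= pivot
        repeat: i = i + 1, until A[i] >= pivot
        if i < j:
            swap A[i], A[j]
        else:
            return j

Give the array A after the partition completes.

[6, 6, 6, 6, 6, 6, 7, 7, 7]

pivot = A[0] = 7; i = -1, j = 9
j→8 (A[8]=6≤7), i→0 (A[0]=7≥7); i<j, swap → [6, 6, 6, 6, 7, 7, 6, 6, 7]
j→7 (A[7]=6≤7), i→4 (A[4]=7≥7); i<j, swap → [6, 6, 6, 6, 6, 7, 6, 7, 7]
j→6 (A[6]=6≤7), i→5 (A[5]=7≥7); i<j, swap → [6, 6, 6, 6, 6, 6, 7, 7, 7]
j→5, i→6; i≥j, return j=5. A = [6, 6, 6, 6, 6, 6, 7, 7, 7]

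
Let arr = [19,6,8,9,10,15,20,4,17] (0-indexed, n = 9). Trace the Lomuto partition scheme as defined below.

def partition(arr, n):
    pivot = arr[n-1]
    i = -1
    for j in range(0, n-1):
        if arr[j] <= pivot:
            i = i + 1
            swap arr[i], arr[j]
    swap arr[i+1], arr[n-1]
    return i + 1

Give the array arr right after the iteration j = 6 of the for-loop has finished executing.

pivot=17, i=-1
j=0: 19>17, skip
j=1: 6≤17, i=0, swap(0,1) ⇒ [6,19,8,9,10,15,20,4,17]
j=2: 8≤17, i=1, swap(1,2) ⇒ [6,8,19,9,10,15,20,4,17]
j=3: 9≤17, i=2, swap(2,3) ⇒ [6,8,9,19,10,15,20,4,17]
j=4: 10≤17, i=3, swap(3,4) ⇒ [6,8,9,10,19,15,20,4,17]
j=5: 15≤17, i=4, swap(4,5) ⇒ [6,8,9,10,15,19,20,4,17]
j=6: 20>17, skip
(after j=6) arr = [6,8,9,10,15,19,20,4,17]

[6,8,9,10,15,19,20,4,17]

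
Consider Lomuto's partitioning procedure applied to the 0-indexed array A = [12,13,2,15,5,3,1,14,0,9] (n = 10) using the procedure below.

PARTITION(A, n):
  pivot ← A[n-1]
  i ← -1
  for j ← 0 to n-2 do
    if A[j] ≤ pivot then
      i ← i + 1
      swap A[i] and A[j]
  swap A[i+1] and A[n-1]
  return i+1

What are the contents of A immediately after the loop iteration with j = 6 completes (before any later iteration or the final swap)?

[2,5,3,1,13,12,15,14,0,9]

pivot=9, i=-1
j=0: 12>9, skip
j=1: 13>9, skip
j=2: 2≤9, i=0, swap(0,2) ⇒ [2,13,12,15,5,3,1,14,0,9]
j=3: 15>9, skip
j=4: 5≤9, i=1, swap(1,4) ⇒ [2,5,12,15,13,3,1,14,0,9]
j=5: 3≤9, i=2, swap(2,5) ⇒ [2,5,3,15,13,12,1,14,0,9]
j=6: 1≤9, i=3, swap(3,6) ⇒ [2,5,3,1,13,12,15,14,0,9]
(after j=6) A = [2,5,3,1,13,12,15,14,0,9]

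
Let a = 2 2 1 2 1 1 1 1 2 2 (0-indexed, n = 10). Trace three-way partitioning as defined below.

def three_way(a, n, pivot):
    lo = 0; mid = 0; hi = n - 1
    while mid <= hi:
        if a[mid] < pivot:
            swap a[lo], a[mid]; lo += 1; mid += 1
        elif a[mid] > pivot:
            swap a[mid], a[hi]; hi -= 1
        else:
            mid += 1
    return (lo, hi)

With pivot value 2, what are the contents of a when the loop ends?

pivot = 2; lo=0, mid=0, hi=9
a[mid]=2=2: mid=1
a[mid]=2=2: mid=2
a[mid]=1<2: swap a[0],a[2]; lo=1,mid=3 → 1 2 2 2 1 1 1 1 2 2
a[mid]=2=2: mid=4
a[mid]=1<2: swap a[1],a[4]; lo=2,mid=5 → 1 1 2 2 2 1 1 1 2 2
a[mid]=1<2: swap a[2],a[5]; lo=3,mid=6 → 1 1 1 2 2 2 1 1 2 2
a[mid]=1<2: swap a[3],a[6]; lo=4,mid=7 → 1 1 1 1 2 2 2 1 2 2
a[mid]=1<2: swap a[4],a[7]; lo=5,mid=8 → 1 1 1 1 1 2 2 2 2 2
a[mid]=2=2: mid=9
a[mid]=2=2: mid=10
end: lo=5, hi=9; a = 1 1 1 1 1 2 2 2 2 2

1 1 1 1 1 2 2 2 2 2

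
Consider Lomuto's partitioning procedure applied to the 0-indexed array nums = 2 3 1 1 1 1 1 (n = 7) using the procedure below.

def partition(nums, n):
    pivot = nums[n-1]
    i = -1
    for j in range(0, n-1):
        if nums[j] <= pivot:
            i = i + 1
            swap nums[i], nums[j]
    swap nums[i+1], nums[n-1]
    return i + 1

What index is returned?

4

pivot = nums[6] = 1; i = -1
j=0: nums[0]=2 > 1 → no swap
j=1: nums[1]=3 > 1 → no swap
j=2: nums[2]=1 ≤ 1 → i=0, swap nums[0],nums[2] → 1 3 2 1 1 1 1
j=3: nums[3]=1 ≤ 1 → i=1, swap nums[1],nums[3] → 1 1 2 3 1 1 1
j=4: nums[4]=1 ≤ 1 → i=2, swap nums[2],nums[4] → 1 1 1 3 2 1 1
j=5: nums[5]=1 ≤ 1 → i=3, swap nums[3],nums[5] → 1 1 1 1 2 3 1
final swap nums[4],nums[6] → 1 1 1 1 1 3 2; return 4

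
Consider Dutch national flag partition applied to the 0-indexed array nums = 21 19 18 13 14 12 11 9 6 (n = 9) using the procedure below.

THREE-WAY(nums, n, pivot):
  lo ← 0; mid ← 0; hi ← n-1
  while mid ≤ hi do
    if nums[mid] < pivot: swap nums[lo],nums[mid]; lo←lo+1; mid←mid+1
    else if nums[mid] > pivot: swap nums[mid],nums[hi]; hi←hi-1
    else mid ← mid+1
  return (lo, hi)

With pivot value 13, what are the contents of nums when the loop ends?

6 9 11 12 13 14 18 19 21

lo=0 mid=0 hi=8
21>13: swap(0,8), hi=7 ⇒ 6 19 18 13 14 12 11 9 21
6<13: swap(0,0), lo=1 mid=1 ⇒ 6 19 18 13 14 12 11 9 21
19>13: swap(1,7), hi=6 ⇒ 6 9 18 13 14 12 11 19 21
9<13: swap(1,1), lo=2 mid=2 ⇒ 6 9 18 13 14 12 11 19 21
18>13: swap(2,6), hi=5 ⇒ 6 9 11 13 14 12 18 19 21
11<13: swap(2,2), lo=3 mid=3 ⇒ 6 9 11 13 14 12 18 19 21
13=13: mid=4
14>13: swap(4,5), hi=4 ⇒ 6 9 11 13 12 14 18 19 21
12<13: swap(3,4), lo=4 mid=5 ⇒ 6 9 11 12 13 14 18 19 21
done. lo=4 hi=4; nums=6 9 11 12 13 14 18 19 21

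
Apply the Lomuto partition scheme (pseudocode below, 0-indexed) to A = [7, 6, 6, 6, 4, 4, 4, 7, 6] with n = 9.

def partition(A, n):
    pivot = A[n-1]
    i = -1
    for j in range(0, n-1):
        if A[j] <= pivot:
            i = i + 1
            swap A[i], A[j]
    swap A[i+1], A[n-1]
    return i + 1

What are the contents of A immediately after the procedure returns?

[6, 6, 6, 4, 4, 4, 6, 7, 7]

pivot = A[8] = 6; i = -1
j=0: A[0]=7 > 6 → no swap
j=1: A[1]=6 ≤ 6 → i=0, swap A[0],A[1] → [6, 7, 6, 6, 4, 4, 4, 7, 6]
j=2: A[2]=6 ≤ 6 → i=1, swap A[1],A[2] → [6, 6, 7, 6, 4, 4, 4, 7, 6]
j=3: A[3]=6 ≤ 6 → i=2, swap A[2],A[3] → [6, 6, 6, 7, 4, 4, 4, 7, 6]
j=4: A[4]=4 ≤ 6 → i=3, swap A[3],A[4] → [6, 6, 6, 4, 7, 4, 4, 7, 6]
j=5: A[5]=4 ≤ 6 → i=4, swap A[4],A[5] → [6, 6, 6, 4, 4, 7, 4, 7, 6]
j=6: A[6]=4 ≤ 6 → i=5, swap A[5],A[6] → [6, 6, 6, 4, 4, 4, 7, 7, 6]
j=7: A[7]=7 > 6 → no swap
final swap A[6],A[8] → [6, 6, 6, 4, 4, 4, 6, 7, 7]; return 6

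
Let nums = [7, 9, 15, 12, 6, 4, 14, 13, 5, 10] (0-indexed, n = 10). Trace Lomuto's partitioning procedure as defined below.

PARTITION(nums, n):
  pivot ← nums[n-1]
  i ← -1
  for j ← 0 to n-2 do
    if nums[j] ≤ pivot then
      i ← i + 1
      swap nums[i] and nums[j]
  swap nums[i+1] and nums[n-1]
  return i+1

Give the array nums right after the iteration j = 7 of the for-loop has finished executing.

pivot = nums[9] = 10; i = -1
j=0: nums[0]=7 ≤ 10 → i=0, swap nums[0],nums[0] (no change) → [7, 9, 15, 12, 6, 4, 14, 13, 5, 10]
j=1: nums[1]=9 ≤ 10 → i=1, swap nums[1],nums[1] (no change) → [7, 9, 15, 12, 6, 4, 14, 13, 5, 10]
j=2: nums[2]=15 > 10 → no swap
j=3: nums[3]=12 > 10 → no swap
j=4: nums[4]=6 ≤ 10 → i=2, swap nums[2],nums[4] → [7, 9, 6, 12, 15, 4, 14, 13, 5, 10]
j=5: nums[5]=4 ≤ 10 → i=3, swap nums[3],nums[5] → [7, 9, 6, 4, 15, 12, 14, 13, 5, 10]
j=6: nums[6]=14 > 10 → no swap
j=7: nums[7]=13 > 10 → no swap
(after j=7) nums = [7, 9, 6, 4, 15, 12, 14, 13, 5, 10]

[7, 9, 6, 4, 15, 12, 14, 13, 5, 10]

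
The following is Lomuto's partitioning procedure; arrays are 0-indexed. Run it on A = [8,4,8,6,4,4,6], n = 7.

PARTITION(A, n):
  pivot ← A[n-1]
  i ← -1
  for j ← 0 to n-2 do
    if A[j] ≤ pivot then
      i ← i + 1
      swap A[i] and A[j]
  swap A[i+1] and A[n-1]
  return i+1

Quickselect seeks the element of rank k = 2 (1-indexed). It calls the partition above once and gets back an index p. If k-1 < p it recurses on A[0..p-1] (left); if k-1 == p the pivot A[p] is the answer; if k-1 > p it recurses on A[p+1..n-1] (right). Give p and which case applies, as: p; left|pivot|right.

4; left

pivot=6, i=-1
j=0: 8>6, skip
j=1: 4≤6, i=0, swap(0,1) ⇒ [4,8,8,6,4,4,6]
j=2: 8>6, skip
j=3: 6≤6, i=1, swap(1,3) ⇒ [4,6,8,8,4,4,6]
j=4: 4≤6, i=2, swap(2,4) ⇒ [4,6,4,8,8,4,6]
j=5: 4≤6, i=3, swap(3,5) ⇒ [4,6,4,4,8,8,6]
swap(4,6) ⇒ [4,6,4,4,6,8,8]; return 4
p = 4; k-1 = 1 < 4 ⇒ left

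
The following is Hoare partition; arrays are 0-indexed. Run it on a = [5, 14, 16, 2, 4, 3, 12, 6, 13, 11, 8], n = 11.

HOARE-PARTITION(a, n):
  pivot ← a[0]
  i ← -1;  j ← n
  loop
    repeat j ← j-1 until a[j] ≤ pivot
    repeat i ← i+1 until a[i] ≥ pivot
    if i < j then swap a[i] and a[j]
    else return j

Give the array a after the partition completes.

[3, 4, 2, 16, 14, 5, 12, 6, 13, 11, 8]

pivot = a[0] = 5; i = -1, j = 11
j→5 (a[5]=3≤5), i→0 (a[0]=5≥5); i<j, swap → [3, 14, 16, 2, 4, 5, 12, 6, 13, 11, 8]
j→4 (a[4]=4≤5), i→1 (a[1]=14≥5); i<j, swap → [3, 4, 16, 2, 14, 5, 12, 6, 13, 11, 8]
j→3 (a[3]=2≤5), i→2 (a[2]=16≥5); i<j, swap → [3, 4, 2, 16, 14, 5, 12, 6, 13, 11, 8]
j→2, i→3; i≥j, return j=2. a = [3, 4, 2, 16, 14, 5, 12, 6, 13, 11, 8]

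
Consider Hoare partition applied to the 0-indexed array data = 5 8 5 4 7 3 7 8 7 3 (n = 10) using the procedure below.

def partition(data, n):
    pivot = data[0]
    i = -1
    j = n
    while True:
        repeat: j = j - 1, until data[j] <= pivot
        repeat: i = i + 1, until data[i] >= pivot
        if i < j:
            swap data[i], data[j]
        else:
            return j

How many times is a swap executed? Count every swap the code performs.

pivot = data[0] = 5; i = -1, j = 10
j→9 (data[9]=3≤5), i→0 (data[0]=5≥5); i<j, swap → 3 8 5 4 7 3 7 8 7 5
j→5 (data[5]=3≤5), i→1 (data[1]=8≥5); i<j, swap → 3 3 5 4 7 8 7 8 7 5
j→3 (data[3]=4≤5), i→2 (data[2]=5≥5); i<j, swap → 3 3 4 5 7 8 7 8 7 5
j→2, i→3; i≥j, return j=2. data = 3 3 4 5 7 8 7 8 7 5

3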